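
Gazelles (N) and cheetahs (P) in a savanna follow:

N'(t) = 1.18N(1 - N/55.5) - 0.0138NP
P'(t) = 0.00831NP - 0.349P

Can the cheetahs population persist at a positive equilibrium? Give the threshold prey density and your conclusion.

The predator equation gives dP/dt > 0 only when N > 0.349/0.00831 = 42.
Without the predator, N → K = 55.5. Since 55.5 > 42, the predator can invade and persist.

Threshold N = 42; K > 42, so yes, the predator persists.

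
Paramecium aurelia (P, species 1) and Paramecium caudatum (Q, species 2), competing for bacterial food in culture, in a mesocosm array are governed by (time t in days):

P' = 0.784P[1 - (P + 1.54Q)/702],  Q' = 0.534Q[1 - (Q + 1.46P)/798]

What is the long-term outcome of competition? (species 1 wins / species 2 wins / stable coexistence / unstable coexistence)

unstable coexistence (outcome depends on initial conditions)

Compare the nullcline intercepts: K1/α12 = 702/1.54 = 456 < K2 = 798; K2/α21 = 798/1.46 = 547 < K1 = 702.
Since both are reversed, neither can invade when rare; the interior point is a saddle.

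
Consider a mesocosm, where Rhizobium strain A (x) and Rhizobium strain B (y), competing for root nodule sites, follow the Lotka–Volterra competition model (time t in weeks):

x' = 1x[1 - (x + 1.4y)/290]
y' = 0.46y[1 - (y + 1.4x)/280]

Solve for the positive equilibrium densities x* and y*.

x* ≈ 106, y* ≈ 131

Setting both brackets to zero gives the nullclines x + 1.4y = 290 and 1.4x + y = 280.
Substituting y = 280 - 1.4x into the first: x(1 - 1.4·1.4) = 290 - 1.4·280.
So x* = -102/-0.96 = 106, and then y* = 280 - 1.4·106 = 131.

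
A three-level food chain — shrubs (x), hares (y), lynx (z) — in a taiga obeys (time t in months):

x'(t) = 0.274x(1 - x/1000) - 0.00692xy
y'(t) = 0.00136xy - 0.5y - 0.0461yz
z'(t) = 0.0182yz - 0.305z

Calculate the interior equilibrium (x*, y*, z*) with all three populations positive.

From dz/dt = 0: 0.0182y* = 0.305, so y* = 16.8.
From dx/dt = 0: 0.274(1 - x*/1000) = 0.00692·16.8, giving x* = 1000·(1 - 0.423) = 577.
From dy/dt = 0: 0.00136·577 - 0.5 = 0.0461z*, so z* = 0.284/0.0461 = 6.17.

x* ≈ 577, y* ≈ 16.8, z* ≈ 6.17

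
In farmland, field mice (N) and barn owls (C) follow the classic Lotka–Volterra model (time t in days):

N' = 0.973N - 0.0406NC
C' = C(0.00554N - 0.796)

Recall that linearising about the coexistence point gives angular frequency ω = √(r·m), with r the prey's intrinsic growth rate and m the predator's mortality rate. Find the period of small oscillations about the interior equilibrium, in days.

Here r = 0.973 and m = 0.796, so r·m = 0.775.
ω = √0.775 = 0.88 per day, hence T = 2π/ω ≈ 7.14 days.

T ≈ 7.14 days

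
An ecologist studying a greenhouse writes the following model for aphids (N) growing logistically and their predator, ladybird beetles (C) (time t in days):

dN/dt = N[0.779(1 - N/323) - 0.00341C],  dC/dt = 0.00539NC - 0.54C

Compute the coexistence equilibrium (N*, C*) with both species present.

N* ≈ 100, C* ≈ 158

From dC/dt = 0 with C > 0: 0.00539N* = 0.54, so N* = 100.
Substitute into dN/dt = 0: 0.779(1 - 100/323) = 0.00341C*.
The bracket is 0.69, giving C* = 0.537/0.00341 = 158.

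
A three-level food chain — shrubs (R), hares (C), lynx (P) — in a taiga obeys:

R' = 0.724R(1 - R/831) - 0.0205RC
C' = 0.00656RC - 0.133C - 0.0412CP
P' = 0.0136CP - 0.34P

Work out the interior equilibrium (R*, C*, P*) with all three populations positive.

From dP/dt = 0: 0.0136C* = 0.34, so C* = 25.
From dR/dt = 0: 0.724(1 - R*/831) = 0.0205·25, giving R* = 831·(1 - 0.708) = 243.
From dC/dt = 0: 0.00656·243 - 0.133 = 0.0412P*, so P* = 1.46/0.0412 = 35.4.

R* ≈ 243, C* ≈ 25, P* ≈ 35.4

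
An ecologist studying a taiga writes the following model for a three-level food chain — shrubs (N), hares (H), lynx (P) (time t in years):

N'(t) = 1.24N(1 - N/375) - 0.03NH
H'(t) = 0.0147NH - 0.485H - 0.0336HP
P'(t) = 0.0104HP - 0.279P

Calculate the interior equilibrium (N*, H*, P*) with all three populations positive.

From dP/dt = 0: 0.0104H* = 0.279, so H* = 26.8.
From dN/dt = 0: 1.24(1 - N*/375) = 0.03·26.8, giving N* = 375·(1 - 0.649) = 132.
From dH/dt = 0: 0.0147·132 - 0.485 = 0.0336P*, so P* = 1.45/0.0336 = 43.1.

N* ≈ 132, H* ≈ 26.8, P* ≈ 43.1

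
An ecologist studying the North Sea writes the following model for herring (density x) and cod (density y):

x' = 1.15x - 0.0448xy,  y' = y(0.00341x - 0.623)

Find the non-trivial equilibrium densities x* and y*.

Set dy/dt = 0 with y > 0: 0.00341x - 0.623 = 0, so x* = 0.623/0.00341 = 183.
Set dx/dt = 0 with x > 0: 1.15 - 0.0448y = 0, so y* = 1.15/0.0448 = 25.7.

x* ≈ 183, y* ≈ 25.7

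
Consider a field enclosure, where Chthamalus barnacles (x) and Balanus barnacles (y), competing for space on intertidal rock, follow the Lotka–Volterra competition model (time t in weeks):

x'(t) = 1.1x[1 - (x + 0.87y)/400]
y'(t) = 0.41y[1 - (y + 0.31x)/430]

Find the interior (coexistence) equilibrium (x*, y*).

x* ≈ 35.5, y* ≈ 419

Setting both brackets to zero gives the nullclines x + 0.87y = 400 and 0.31x + y = 430.
Substituting y = 430 - 0.31x into the first: x(1 - 0.87·0.31) = 400 - 0.87·430.
So x* = 25.9/0.73 = 35.5, and then y* = 430 - 0.31·35.5 = 419.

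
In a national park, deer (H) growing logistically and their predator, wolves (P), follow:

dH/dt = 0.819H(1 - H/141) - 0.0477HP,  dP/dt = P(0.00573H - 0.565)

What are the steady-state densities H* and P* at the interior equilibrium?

From dP/dt = 0 with P > 0: 0.00573H* = 0.565, so H* = 98.6.
Substitute into dH/dt = 0: 0.819(1 - 98.6/141) = 0.0477P*.
The bracket is 0.301, giving P* = 0.246/0.0477 = 5.16.

H* ≈ 98.6, P* ≈ 5.16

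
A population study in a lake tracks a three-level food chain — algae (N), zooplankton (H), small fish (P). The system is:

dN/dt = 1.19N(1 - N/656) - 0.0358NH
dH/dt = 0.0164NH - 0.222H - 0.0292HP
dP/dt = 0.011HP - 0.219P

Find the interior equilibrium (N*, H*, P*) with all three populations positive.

From dP/dt = 0: 0.011H* = 0.219, so H* = 19.9.
From dN/dt = 0: 1.19(1 - N*/656) = 0.0358·19.9, giving N* = 656·(1 - 0.599) = 263.
From dH/dt = 0: 0.0164·263 - 0.222 = 0.0292P*, so P* = 4.09/0.0292 = 140.

N* ≈ 263, H* ≈ 19.9, P* ≈ 140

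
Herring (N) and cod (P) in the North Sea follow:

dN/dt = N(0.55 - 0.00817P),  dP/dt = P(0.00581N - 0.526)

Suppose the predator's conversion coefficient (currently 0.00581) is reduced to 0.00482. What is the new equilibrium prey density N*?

N* ≈ 109

At the interior fixed point, setting dP/dt = 0 with P > 0 fixes N* = (predator death rate)/(NP coefficient) — independent of the other coefficients.
With the change, N* = 0.526/0.00482 = 109; it rises from 90.5.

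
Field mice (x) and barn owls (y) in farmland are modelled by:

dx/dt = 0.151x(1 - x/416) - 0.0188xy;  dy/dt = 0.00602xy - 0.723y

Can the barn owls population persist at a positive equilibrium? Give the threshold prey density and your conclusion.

Threshold x = 120; K > 120, so yes, the predator persists.

The predator equation gives dy/dt > 0 only when x > 0.723/0.00602 = 120.
Without the predator, x → K = 416. Since 416 > 120, the predator can invade and persist.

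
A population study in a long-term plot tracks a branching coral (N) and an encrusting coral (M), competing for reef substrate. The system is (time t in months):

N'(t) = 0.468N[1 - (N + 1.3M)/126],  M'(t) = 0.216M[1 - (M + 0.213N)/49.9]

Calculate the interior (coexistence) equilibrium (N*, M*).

Setting both brackets to zero gives the nullclines N + 1.3M = 126 and 0.213N + M = 49.9.
Substituting M = 49.9 - 0.213N into the first: N(1 - 1.3·0.213) = 126 - 1.3·49.9.
So N* = 61.1/0.723 = 84.5, and then M* = 49.9 - 0.213·84.5 = 31.9.

N* ≈ 84.5, M* ≈ 31.9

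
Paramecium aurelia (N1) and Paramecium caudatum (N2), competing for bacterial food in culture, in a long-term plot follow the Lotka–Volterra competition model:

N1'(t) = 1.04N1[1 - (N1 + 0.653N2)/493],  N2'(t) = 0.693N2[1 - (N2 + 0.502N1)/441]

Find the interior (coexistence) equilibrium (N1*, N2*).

Setting both brackets to zero gives the nullclines N1 + 0.653N2 = 493 and 0.502N1 + N2 = 441.
Substituting N2 = 441 - 0.502N1 into the first: N1(1 - 0.653·0.502) = 493 - 0.653·441.
So N1* = 205/0.672 = 305, and then N2* = 441 - 0.502·305 = 288.

N1* ≈ 305, N2* ≈ 288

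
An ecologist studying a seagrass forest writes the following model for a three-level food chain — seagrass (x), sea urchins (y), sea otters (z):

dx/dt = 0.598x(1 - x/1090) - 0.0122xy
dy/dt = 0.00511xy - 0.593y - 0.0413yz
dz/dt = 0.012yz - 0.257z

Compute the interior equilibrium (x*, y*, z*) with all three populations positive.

From dz/dt = 0: 0.012y* = 0.257, so y* = 21.4.
From dx/dt = 0: 0.598(1 - x*/1090) = 0.0122·21.4, giving x* = 1090·(1 - 0.437) = 614.
From dy/dt = 0: 0.00511·614 - 0.593 = 0.0413z*, so z* = 2.54/0.0413 = 61.6.

x* ≈ 614, y* ≈ 21.4, z* ≈ 61.6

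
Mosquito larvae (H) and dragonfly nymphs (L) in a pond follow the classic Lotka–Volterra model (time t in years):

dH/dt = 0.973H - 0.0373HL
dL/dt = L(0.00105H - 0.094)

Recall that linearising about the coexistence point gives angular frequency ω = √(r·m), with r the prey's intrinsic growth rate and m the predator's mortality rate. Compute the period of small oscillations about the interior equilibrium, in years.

Here r = 0.973 and m = 0.094, so r·m = 0.0915.
ω = √0.0915 = 0.302 per year, hence T = 2π/ω ≈ 20.8 years.

T ≈ 20.8 years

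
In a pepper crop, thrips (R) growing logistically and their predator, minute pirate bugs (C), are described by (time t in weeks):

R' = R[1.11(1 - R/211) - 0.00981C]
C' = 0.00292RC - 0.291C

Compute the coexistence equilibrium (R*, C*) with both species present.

From dC/dt = 0 with C > 0: 0.00292R* = 0.291, so R* = 99.7.
Substitute into dR/dt = 0: 1.11(1 - 99.7/211) = 0.00981C*.
The bracket is 0.528, giving C* = 0.586/0.00981 = 59.7.

R* ≈ 99.7, C* ≈ 59.7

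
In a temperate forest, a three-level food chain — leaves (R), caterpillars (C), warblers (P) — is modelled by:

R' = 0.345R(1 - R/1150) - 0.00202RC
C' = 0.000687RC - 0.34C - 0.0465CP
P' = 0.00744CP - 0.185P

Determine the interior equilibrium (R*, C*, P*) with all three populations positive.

R* ≈ 983, C* ≈ 24.9, P* ≈ 7.2

From dP/dt = 0: 0.00744C* = 0.185, so C* = 24.9.
From dR/dt = 0: 0.345(1 - R*/1150) = 0.00202·24.9, giving R* = 1150·(1 - 0.146) = 983.
From dC/dt = 0: 0.000687·983 - 0.34 = 0.0465P*, so P* = 0.335/0.0465 = 7.2.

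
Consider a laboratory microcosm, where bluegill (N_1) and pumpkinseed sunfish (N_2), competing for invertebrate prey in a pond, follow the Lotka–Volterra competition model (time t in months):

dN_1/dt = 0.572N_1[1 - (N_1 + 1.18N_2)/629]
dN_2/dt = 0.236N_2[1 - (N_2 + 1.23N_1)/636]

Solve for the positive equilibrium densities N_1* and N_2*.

N_1* ≈ 269, N_2* ≈ 305

Setting both brackets to zero gives the nullclines N_1 + 1.18N_2 = 629 and 1.23N_1 + N_2 = 636.
Substituting N_2 = 636 - 1.23N_1 into the first: N_1(1 - 1.18·1.23) = 629 - 1.18·636.
So N_1* = -121/-0.451 = 269, and then N_2* = 636 - 1.23·269 = 305.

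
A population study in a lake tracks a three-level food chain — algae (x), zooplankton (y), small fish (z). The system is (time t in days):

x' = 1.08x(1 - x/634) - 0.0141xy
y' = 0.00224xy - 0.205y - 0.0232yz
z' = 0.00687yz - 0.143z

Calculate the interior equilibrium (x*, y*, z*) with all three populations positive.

From dz/dt = 0: 0.00687y* = 0.143, so y* = 20.8.
From dx/dt = 0: 1.08(1 - x*/634) = 0.0141·20.8, giving x* = 634·(1 - 0.272) = 462.
From dy/dt = 0: 0.00224·462 - 0.205 = 0.0232z*, so z* = 0.829/0.0232 = 35.7.

x* ≈ 462, y* ≈ 20.8, z* ≈ 35.7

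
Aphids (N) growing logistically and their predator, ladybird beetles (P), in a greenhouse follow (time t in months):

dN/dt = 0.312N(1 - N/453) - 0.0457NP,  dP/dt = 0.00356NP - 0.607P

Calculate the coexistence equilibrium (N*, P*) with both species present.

N* ≈ 171, P* ≈ 4.26

From dP/dt = 0 with P > 0: 0.00356N* = 0.607, so N* = 171.
Substitute into dN/dt = 0: 0.312(1 - 171/453) = 0.0457P*.
The bracket is 0.624, giving P* = 0.195/0.0457 = 4.26.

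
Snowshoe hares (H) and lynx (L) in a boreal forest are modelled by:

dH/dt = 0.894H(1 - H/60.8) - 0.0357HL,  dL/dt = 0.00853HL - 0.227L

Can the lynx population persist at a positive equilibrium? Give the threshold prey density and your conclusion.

The predator equation gives dL/dt > 0 only when H > 0.227/0.00853 = 26.6.
Without the predator, H → K = 60.8. Since 60.8 > 26.6, the predator can invade and persist.

Threshold H = 26.6; K > 26.6, so yes, the predator persists.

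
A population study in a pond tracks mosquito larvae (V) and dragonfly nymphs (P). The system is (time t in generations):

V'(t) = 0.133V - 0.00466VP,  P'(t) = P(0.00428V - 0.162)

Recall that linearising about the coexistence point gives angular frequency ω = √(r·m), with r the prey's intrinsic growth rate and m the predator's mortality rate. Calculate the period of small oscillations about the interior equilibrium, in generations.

T ≈ 42.8 generations

Here r = 0.133 and m = 0.162, so r·m = 0.0215.
ω = √0.0215 = 0.147 per generation, hence T = 2π/ω ≈ 42.8 generations.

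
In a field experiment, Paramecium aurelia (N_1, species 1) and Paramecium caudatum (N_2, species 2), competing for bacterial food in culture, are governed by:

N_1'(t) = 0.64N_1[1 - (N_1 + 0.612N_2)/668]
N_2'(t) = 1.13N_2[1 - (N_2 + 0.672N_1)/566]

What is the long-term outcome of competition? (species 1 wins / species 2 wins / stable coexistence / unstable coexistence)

stable coexistence

Compare the nullcline intercepts: K1/α12 = 668/0.612 = 1090 > K2 = 566; K2/α21 = 566/0.672 = 842 > K1 = 668.
Since both inequalities hold, each species can invade when rare, so the interior equilibrium is stable.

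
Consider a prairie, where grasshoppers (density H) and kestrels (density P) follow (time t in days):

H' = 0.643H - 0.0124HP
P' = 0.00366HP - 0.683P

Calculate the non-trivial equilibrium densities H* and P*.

H* ≈ 187, P* ≈ 51.9

Set dP/dt = 0 with P > 0: 0.00366H - 0.683 = 0, so H* = 0.683/0.00366 = 187.
Set dH/dt = 0 with H > 0: 0.643 - 0.0124P = 0, so P* = 0.643/0.0124 = 51.9.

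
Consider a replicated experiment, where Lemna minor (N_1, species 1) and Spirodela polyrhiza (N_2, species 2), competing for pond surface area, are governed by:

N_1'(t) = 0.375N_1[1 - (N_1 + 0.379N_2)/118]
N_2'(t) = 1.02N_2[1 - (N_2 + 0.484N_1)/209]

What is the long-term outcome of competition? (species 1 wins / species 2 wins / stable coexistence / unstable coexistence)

Compare the nullcline intercepts: K1/α12 = 118/0.379 = 311 > K2 = 209; K2/α21 = 209/0.484 = 432 > K1 = 118.
Since both inequalities hold, each species can invade when rare, so the interior equilibrium is stable.

stable coexistence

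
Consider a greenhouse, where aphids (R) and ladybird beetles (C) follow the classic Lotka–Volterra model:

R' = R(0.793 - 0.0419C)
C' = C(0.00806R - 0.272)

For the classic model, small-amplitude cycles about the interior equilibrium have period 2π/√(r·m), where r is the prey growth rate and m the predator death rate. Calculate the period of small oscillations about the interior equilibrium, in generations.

T ≈ 13.5 generations

Here r = 0.793 and m = 0.272, so r·m = 0.216.
ω = √0.216 = 0.464 per generation, hence T = 2π/ω ≈ 13.5 generations.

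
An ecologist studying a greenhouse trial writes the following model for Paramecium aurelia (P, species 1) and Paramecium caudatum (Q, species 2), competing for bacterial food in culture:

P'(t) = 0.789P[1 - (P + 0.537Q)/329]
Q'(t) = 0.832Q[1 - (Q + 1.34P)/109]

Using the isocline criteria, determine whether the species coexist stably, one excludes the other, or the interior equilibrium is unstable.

Compare the nullcline intercepts: K1/α12 = 329/0.537 = 613 > K2 = 109; K2/α21 = 109/1.34 = 81.3 < K1 = 329.
Since the inequalities point opposite ways, species 1 can invade but species 2 cannot.

species 1 excludes species 2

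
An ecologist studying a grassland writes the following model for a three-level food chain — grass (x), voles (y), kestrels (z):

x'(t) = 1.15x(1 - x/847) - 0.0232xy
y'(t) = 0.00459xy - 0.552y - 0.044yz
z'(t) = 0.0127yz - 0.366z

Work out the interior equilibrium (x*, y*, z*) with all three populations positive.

From dz/dt = 0: 0.0127y* = 0.366, so y* = 28.8.
From dx/dt = 0: 1.15(1 - x*/847) = 0.0232·28.8, giving x* = 847·(1 - 0.581) = 355.
From dy/dt = 0: 0.00459·355 - 0.552 = 0.044z*, so z* = 1.08/0.044 = 24.4.

x* ≈ 355, y* ≈ 28.8, z* ≈ 24.4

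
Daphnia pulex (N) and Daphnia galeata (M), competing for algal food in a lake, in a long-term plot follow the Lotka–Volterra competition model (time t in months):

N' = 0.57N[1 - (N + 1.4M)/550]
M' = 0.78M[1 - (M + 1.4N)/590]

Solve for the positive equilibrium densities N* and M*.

N* ≈ 288, M* ≈ 188

Setting both brackets to zero gives the nullclines N + 1.4M = 550 and 1.4N + M = 590.
Substituting M = 590 - 1.4N into the first: N(1 - 1.4·1.4) = 550 - 1.4·590.
So N* = -276/-0.96 = 288, and then M* = 590 - 1.4·288 = 188.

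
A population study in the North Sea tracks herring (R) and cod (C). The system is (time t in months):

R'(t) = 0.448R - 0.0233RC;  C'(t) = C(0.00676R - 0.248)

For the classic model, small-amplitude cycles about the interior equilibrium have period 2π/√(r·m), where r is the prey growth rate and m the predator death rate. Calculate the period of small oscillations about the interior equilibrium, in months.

T ≈ 18.9 months

Here r = 0.448 and m = 0.248, so r·m = 0.111.
ω = √0.111 = 0.333 per month, hence T = 2π/ω ≈ 18.9 months.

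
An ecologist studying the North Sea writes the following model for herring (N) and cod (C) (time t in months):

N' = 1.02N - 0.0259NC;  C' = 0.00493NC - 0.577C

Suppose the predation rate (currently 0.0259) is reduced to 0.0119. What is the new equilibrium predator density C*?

At the interior fixed point, setting dN/dt = 0 with N > 0 fixes C* = (prey growth rate)/(NC coefficient) — independent of the other coefficients.
With the change, C* = 1.02/0.0119 = 85.7; it rises from 39.4.

C* ≈ 85.7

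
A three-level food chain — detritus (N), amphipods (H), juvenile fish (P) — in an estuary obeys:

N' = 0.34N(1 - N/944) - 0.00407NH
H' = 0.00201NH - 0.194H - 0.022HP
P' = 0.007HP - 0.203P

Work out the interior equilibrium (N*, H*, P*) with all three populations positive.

N* ≈ 616, H* ≈ 29, P* ≈ 47.5

From dP/dt = 0: 0.007H* = 0.203, so H* = 29.
From dN/dt = 0: 0.34(1 - N*/944) = 0.00407·29, giving N* = 944·(1 - 0.347) = 616.
From dH/dt = 0: 0.00201·616 - 0.194 = 0.022P*, so P* = 1.04/0.022 = 47.5.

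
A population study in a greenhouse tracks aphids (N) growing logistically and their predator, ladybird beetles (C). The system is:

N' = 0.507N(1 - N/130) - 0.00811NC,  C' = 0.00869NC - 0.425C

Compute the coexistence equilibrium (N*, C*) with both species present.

From dC/dt = 0 with C > 0: 0.00869N* = 0.425, so N* = 48.9.
Substitute into dN/dt = 0: 0.507(1 - 48.9/130) = 0.00811C*.
The bracket is 0.624, giving C* = 0.316/0.00811 = 39.

N* ≈ 48.9, C* ≈ 39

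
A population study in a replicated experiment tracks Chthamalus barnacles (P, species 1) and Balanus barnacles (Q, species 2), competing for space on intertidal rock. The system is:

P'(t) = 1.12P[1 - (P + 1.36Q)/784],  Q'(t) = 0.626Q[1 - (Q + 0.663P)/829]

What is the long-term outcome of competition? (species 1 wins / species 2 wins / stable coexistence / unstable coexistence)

species 2 excludes species 1

Compare the nullcline intercepts: K1/α12 = 784/1.36 = 576 < K2 = 829; K2/α21 = 829/0.663 = 1250 > K1 = 784.
Since the inequalities point opposite ways, species 2 can invade but species 1 cannot.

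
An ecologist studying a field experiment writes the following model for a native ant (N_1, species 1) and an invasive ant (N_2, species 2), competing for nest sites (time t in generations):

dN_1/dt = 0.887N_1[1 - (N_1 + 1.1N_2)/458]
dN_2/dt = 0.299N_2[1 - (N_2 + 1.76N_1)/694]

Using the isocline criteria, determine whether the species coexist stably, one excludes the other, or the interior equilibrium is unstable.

unstable coexistence (outcome depends on initial conditions)

Compare the nullcline intercepts: K1/α12 = 458/1.1 = 416 < K2 = 694; K2/α21 = 694/1.76 = 394 < K1 = 458.
Since both are reversed, neither can invade when rare; the interior point is a saddle.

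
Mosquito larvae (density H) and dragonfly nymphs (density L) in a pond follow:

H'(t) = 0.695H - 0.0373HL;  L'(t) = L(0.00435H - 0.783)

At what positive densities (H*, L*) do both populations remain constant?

H* ≈ 180, L* ≈ 18.6

Set dL/dt = 0 with L > 0: 0.00435H - 0.783 = 0, so H* = 0.783/0.00435 = 180.
Set dH/dt = 0 with H > 0: 0.695 - 0.0373L = 0, so L* = 0.695/0.0373 = 18.6.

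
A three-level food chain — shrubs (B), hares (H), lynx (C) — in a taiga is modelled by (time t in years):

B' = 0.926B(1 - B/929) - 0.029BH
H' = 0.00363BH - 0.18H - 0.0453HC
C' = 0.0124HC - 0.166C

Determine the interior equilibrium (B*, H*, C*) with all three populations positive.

From dC/dt = 0: 0.0124H* = 0.166, so H* = 13.4.
From dB/dt = 0: 0.926(1 - B*/929) = 0.029·13.4, giving B* = 929·(1 - 0.419) = 540.
From dH/dt = 0: 0.00363·540 - 0.18 = 0.0453C*, so C* = 1.78/0.0453 = 39.3.

B* ≈ 540, H* ≈ 13.4, C* ≈ 39.3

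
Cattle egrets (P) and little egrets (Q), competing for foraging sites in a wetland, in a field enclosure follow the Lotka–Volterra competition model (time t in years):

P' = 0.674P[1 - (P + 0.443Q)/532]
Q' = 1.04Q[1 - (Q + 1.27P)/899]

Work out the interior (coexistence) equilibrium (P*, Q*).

Setting both brackets to zero gives the nullclines P + 0.443Q = 532 and 1.27P + Q = 899.
Substituting Q = 899 - 1.27P into the first: P(1 - 0.443·1.27) = 532 - 0.443·899.
So P* = 134/0.437 = 306, and then Q* = 899 - 1.27·306 = 511.

P* ≈ 306, Q* ≈ 511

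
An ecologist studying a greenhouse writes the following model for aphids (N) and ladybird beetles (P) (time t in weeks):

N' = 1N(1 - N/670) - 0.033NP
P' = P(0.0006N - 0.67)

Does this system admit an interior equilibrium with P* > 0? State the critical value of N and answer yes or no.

The predator equation gives dP/dt > 0 only when N > 0.67/0.0006 = 1120.
Without the predator, N → K = 670. Since 670 < 1120, the predator cannot invade.

Threshold N = 1120; K < 1120, so no, the predator goes extinct.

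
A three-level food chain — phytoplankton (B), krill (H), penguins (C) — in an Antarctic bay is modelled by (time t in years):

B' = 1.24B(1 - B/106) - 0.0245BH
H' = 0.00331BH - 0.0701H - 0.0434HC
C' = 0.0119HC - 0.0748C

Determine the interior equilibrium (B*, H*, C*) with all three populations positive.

From dC/dt = 0: 0.0119H* = 0.0748, so H* = 6.29.
From dB/dt = 0: 1.24(1 - B*/106) = 0.0245·6.29, giving B* = 106·(1 - 0.124) = 92.8.
From dH/dt = 0: 0.00331·92.8 - 0.0701 = 0.0434C*, so C* = 0.237/0.0434 = 5.47.

B* ≈ 92.8, H* ≈ 6.29, C* ≈ 5.47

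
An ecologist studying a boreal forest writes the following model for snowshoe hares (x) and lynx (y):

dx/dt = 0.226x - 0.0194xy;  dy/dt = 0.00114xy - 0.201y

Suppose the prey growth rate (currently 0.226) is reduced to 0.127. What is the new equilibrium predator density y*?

At the interior fixed point, setting dx/dt = 0 with x > 0 fixes y* = (prey growth rate)/(xy coefficient) — independent of the other coefficients.
With the change, y* = 0.127/0.0194 = 6.55; it falls from 11.6.

y* ≈ 6.55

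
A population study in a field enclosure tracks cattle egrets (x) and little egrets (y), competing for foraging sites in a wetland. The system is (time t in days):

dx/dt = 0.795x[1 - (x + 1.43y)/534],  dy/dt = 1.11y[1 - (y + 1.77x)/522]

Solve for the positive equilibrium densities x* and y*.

x* ≈ 139, y* ≈ 276

Setting both brackets to zero gives the nullclines x + 1.43y = 534 and 1.77x + y = 522.
Substituting y = 522 - 1.77x into the first: x(1 - 1.43·1.77) = 534 - 1.43·522.
So x* = -212/-1.53 = 139, and then y* = 522 - 1.77·139 = 276.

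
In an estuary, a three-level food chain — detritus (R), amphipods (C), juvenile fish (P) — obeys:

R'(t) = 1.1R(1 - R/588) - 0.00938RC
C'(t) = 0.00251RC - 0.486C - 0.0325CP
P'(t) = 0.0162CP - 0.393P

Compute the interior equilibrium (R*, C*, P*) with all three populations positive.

From dP/dt = 0: 0.0162C* = 0.393, so C* = 24.3.
From dR/dt = 0: 1.1(1 - R*/588) = 0.00938·24.3, giving R* = 588·(1 - 0.207) = 466.
From dC/dt = 0: 0.00251·466 - 0.486 = 0.0325P*, so P* = 0.685/0.0325 = 21.1.

R* ≈ 466, C* ≈ 24.3, P* ≈ 21.1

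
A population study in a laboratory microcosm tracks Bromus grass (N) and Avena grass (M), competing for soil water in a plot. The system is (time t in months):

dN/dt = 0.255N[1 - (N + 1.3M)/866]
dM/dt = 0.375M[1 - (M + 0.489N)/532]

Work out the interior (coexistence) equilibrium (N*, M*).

Setting both brackets to zero gives the nullclines N + 1.3M = 866 and 0.489N + M = 532.
Substituting M = 532 - 0.489N into the first: N(1 - 1.3·0.489) = 866 - 1.3·532.
So N* = 174/0.364 = 479, and then M* = 532 - 0.489·479 = 298.

N* ≈ 479, M* ≈ 298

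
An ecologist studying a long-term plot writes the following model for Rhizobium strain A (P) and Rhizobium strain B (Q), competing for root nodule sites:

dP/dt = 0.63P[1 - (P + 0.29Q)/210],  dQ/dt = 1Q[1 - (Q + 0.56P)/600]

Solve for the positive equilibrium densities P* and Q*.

P* ≈ 43, Q* ≈ 576

Setting both brackets to zero gives the nullclines P + 0.29Q = 210 and 0.56P + Q = 600.
Substituting Q = 600 - 0.56P into the first: P(1 - 0.29·0.56) = 210 - 0.29·600.
So P* = 36/0.838 = 43, and then Q* = 600 - 0.56·43 = 576.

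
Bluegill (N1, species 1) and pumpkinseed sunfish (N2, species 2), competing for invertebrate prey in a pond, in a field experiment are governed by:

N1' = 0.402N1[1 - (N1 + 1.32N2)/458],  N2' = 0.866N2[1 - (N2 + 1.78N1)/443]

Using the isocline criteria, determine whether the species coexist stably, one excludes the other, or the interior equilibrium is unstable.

unstable coexistence (outcome depends on initial conditions)

Compare the nullcline intercepts: K1/α12 = 458/1.32 = 347 < K2 = 443; K2/α21 = 443/1.78 = 249 < K1 = 458.
Since both are reversed, neither can invade when rare; the interior point is a saddle.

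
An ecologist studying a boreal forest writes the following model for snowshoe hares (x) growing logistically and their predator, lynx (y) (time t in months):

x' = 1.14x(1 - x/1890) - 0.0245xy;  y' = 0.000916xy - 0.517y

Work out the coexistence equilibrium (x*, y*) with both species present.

x* ≈ 564, y* ≈ 32.6

From dy/dt = 0 with y > 0: 0.000916x* = 0.517, so x* = 564.
Substitute into dx/dt = 0: 1.14(1 - 564/1890) = 0.0245y*.
The bracket is 0.701, giving y* = 0.8/0.0245 = 32.6.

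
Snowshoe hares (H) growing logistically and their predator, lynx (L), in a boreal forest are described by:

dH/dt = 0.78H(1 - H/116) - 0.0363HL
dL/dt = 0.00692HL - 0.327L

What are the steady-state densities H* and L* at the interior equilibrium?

H* ≈ 47.3, L* ≈ 12.7

From dL/dt = 0 with L > 0: 0.00692H* = 0.327, so H* = 47.3.
Substitute into dH/dt = 0: 0.78(1 - 47.3/116) = 0.0363L*.
The bracket is 0.593, giving L* = 0.462/0.0363 = 12.7.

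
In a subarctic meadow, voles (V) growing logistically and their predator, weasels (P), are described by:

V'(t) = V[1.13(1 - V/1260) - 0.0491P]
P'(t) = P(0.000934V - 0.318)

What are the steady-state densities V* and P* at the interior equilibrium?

From dP/dt = 0 with P > 0: 0.000934V* = 0.318, so V* = 340.
Substitute into dV/dt = 0: 1.13(1 - 340/1260) = 0.0491P*.
The bracket is 0.73, giving P* = 0.825/0.0491 = 16.8.

V* ≈ 340, P* ≈ 16.8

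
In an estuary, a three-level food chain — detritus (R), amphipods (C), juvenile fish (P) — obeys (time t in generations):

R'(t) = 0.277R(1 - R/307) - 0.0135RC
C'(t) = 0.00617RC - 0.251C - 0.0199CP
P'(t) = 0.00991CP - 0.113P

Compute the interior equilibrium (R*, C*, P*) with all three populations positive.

R* ≈ 136, C* ≈ 11.4, P* ≈ 29.7

From dP/dt = 0: 0.00991C* = 0.113, so C* = 11.4.
From dR/dt = 0: 0.277(1 - R*/307) = 0.0135·11.4, giving R* = 307·(1 - 0.556) = 136.
From dC/dt = 0: 0.00617·136 - 0.251 = 0.0199P*, so P* = 0.591/0.0199 = 29.7.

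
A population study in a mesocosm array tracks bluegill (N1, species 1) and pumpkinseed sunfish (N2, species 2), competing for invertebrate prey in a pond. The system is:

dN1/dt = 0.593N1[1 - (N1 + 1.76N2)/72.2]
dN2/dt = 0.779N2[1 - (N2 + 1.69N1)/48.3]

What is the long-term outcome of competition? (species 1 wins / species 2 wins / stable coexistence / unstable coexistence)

unstable coexistence (outcome depends on initial conditions)

Compare the nullcline intercepts: K1/α12 = 72.2/1.76 = 41 < K2 = 48.3; K2/α21 = 48.3/1.69 = 28.6 < K1 = 72.2.
Since both are reversed, neither can invade when rare; the interior point is a saddle.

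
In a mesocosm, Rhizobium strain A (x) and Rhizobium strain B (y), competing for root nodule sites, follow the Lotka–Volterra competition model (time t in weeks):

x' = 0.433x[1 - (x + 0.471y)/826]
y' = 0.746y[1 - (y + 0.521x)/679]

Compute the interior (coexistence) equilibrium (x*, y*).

Setting both brackets to zero gives the nullclines x + 0.471y = 826 and 0.521x + y = 679.
Substituting y = 679 - 0.521x into the first: x(1 - 0.471·0.521) = 826 - 0.471·679.
So x* = 506/0.755 = 671, and then y* = 679 - 0.521·671 = 330.

x* ≈ 671, y* ≈ 330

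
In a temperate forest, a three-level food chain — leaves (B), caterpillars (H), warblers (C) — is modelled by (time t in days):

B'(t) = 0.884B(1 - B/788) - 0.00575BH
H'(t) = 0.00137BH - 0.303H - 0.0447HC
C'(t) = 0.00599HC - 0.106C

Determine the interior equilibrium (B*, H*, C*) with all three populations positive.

From dC/dt = 0: 0.00599H* = 0.106, so H* = 17.7.
From dB/dt = 0: 0.884(1 - B*/788) = 0.00575·17.7, giving B* = 788·(1 - 0.115) = 697.
From dH/dt = 0: 0.00137·697 - 0.303 = 0.0447C*, so C* = 0.652/0.0447 = 14.6.

B* ≈ 697, H* ≈ 17.7, C* ≈ 14.6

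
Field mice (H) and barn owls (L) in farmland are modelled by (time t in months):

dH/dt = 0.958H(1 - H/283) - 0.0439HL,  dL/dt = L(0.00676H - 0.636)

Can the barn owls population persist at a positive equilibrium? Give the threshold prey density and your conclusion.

Threshold H = 94.1; K > 94.1, so yes, the predator persists.

The predator equation gives dL/dt > 0 only when H > 0.636/0.00676 = 94.1.
Without the predator, H → K = 283. Since 283 > 94.1, the predator can invade and persist.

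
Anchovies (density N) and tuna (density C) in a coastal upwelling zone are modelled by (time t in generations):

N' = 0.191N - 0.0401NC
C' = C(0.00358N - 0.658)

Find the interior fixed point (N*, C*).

Set dC/dt = 0 with C > 0: 0.00358N - 0.658 = 0, so N* = 0.658/0.00358 = 184.
Set dN/dt = 0 with N > 0: 0.191 - 0.0401C = 0, so C* = 0.191/0.0401 = 4.76.

N* ≈ 184, C* ≈ 4.76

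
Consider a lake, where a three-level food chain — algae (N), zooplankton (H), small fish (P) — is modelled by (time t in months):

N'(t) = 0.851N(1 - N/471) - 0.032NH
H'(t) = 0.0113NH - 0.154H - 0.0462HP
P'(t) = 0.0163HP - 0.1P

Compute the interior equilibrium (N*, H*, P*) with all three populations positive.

From dP/dt = 0: 0.0163H* = 0.1, so H* = 6.13.
From dN/dt = 0: 0.851(1 - N*/471) = 0.032·6.13, giving N* = 471·(1 - 0.231) = 362.
From dH/dt = 0: 0.0113·362 - 0.154 = 0.0462P*, so P* = 3.94/0.0462 = 85.3.

N* ≈ 362, H* ≈ 6.13, P* ≈ 85.3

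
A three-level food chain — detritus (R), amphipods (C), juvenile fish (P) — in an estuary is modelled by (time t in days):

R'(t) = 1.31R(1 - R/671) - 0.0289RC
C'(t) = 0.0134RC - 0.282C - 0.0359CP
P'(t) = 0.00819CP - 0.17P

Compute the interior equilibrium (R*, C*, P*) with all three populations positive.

R* ≈ 364, C* ≈ 20.8, P* ≈ 128

From dP/dt = 0: 0.00819C* = 0.17, so C* = 20.8.
From dR/dt = 0: 1.31(1 - R*/671) = 0.0289·20.8, giving R* = 671·(1 - 0.458) = 364.
From dC/dt = 0: 0.0134·364 - 0.282 = 0.0359P*, so P* = 4.59/0.0359 = 128.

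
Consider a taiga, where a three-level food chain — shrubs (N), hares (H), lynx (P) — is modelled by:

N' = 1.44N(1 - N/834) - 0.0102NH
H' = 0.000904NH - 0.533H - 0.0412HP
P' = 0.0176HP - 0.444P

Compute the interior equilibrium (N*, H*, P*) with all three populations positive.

N* ≈ 685, H* ≈ 25.2, P* ≈ 2.09

From dP/dt = 0: 0.0176H* = 0.444, so H* = 25.2.
From dN/dt = 0: 1.44(1 - N*/834) = 0.0102·25.2, giving N* = 834·(1 - 0.179) = 685.
From dH/dt = 0: 0.000904·685 - 0.533 = 0.0412P*, so P* = 0.0862/0.0412 = 2.09.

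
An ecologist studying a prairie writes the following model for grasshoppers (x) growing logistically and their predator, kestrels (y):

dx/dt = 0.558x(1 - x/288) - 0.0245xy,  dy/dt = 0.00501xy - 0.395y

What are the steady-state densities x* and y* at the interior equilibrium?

From dy/dt = 0 with y > 0: 0.00501x* = 0.395, so x* = 78.8.
Substitute into dx/dt = 0: 0.558(1 - 78.8/288) = 0.0245y*.
The bracket is 0.726, giving y* = 0.405/0.0245 = 16.5.

x* ≈ 78.8, y* ≈ 16.5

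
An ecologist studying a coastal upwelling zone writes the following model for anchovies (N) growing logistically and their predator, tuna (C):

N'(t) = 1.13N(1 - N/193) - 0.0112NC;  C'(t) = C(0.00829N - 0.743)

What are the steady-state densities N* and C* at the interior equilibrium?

From dC/dt = 0 with C > 0: 0.00829N* = 0.743, so N* = 89.6.
Substitute into dN/dt = 0: 1.13(1 - 89.6/193) = 0.0112C*.
The bracket is 0.536, giving C* = 0.605/0.0112 = 54.

N* ≈ 89.6, C* ≈ 54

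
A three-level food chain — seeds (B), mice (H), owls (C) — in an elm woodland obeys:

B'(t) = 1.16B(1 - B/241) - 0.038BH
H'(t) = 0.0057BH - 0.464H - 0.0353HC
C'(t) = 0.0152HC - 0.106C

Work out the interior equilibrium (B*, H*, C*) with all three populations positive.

From dC/dt = 0: 0.0152H* = 0.106, so H* = 6.97.
From dB/dt = 0: 1.16(1 - B*/241) = 0.038·6.97, giving B* = 241·(1 - 0.228) = 186.
From dH/dt = 0: 0.0057·186 - 0.464 = 0.0353C*, so C* = 0.596/0.0353 = 16.9.

B* ≈ 186, H* ≈ 6.97, C* ≈ 16.9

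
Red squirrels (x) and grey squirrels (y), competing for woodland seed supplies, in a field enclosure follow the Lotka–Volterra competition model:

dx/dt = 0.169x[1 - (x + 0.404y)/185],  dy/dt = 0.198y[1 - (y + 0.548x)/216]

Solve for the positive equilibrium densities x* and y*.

Setting both brackets to zero gives the nullclines x + 0.404y = 185 and 0.548x + y = 216.
Substituting y = 216 - 0.548x into the first: x(1 - 0.404·0.548) = 185 - 0.404·216.
So x* = 97.7/0.779 = 126, and then y* = 216 - 0.548·126 = 147.

x* ≈ 126, y* ≈ 147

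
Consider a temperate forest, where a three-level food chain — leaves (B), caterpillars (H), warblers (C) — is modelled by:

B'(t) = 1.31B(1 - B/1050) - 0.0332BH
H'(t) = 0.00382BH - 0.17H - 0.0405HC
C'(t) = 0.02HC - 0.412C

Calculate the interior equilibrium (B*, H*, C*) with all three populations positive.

From dC/dt = 0: 0.02H* = 0.412, so H* = 20.6.
From dB/dt = 0: 1.31(1 - B*/1050) = 0.0332·20.6, giving B* = 1050·(1 - 0.522) = 502.
From dH/dt = 0: 0.00382·502 - 0.17 = 0.0405C*, so C* = 1.75/0.0405 = 43.1.

B* ≈ 502, H* ≈ 20.6, C* ≈ 43.1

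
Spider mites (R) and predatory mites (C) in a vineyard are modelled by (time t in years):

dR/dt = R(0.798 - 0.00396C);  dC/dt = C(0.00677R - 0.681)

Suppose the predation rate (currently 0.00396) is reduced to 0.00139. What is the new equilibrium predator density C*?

At the interior fixed point, setting dR/dt = 0 with R > 0 fixes C* = (prey growth rate)/(RC coefficient) — independent of the other coefficients.
With the change, C* = 0.798/0.00139 = 574; it rises from 202.

C* ≈ 574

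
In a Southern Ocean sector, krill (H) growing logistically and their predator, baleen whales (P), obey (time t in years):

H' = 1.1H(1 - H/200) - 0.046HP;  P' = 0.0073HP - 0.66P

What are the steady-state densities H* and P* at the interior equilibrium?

From dP/dt = 0 with P > 0: 0.0073H* = 0.66, so H* = 90.4.
Substitute into dH/dt = 0: 1.1(1 - 90.4/200) = 0.046P*.
The bracket is 0.548, giving P* = 0.603/0.046 = 13.1.

H* ≈ 90.4, P* ≈ 13.1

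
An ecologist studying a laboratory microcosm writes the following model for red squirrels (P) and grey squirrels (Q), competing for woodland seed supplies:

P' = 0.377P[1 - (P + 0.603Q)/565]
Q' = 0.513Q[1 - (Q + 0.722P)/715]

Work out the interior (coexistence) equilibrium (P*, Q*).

Setting both brackets to zero gives the nullclines P + 0.603Q = 565 and 0.722P + Q = 715.
Substituting Q = 715 - 0.722P into the first: P(1 - 0.603·0.722) = 565 - 0.603·715.
So P* = 134/0.565 = 237, and then Q* = 715 - 0.722·237 = 544.

P* ≈ 237, Q* ≈ 544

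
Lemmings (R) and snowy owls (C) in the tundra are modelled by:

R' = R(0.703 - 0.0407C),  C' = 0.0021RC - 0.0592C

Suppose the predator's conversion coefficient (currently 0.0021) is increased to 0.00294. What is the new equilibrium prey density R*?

R* ≈ 20.1

At the interior fixed point, setting dC/dt = 0 with C > 0 fixes R* = (predator death rate)/(RC coefficient) — independent of the other coefficients.
With the change, R* = 0.0592/0.00294 = 20.1; it falls from 28.2.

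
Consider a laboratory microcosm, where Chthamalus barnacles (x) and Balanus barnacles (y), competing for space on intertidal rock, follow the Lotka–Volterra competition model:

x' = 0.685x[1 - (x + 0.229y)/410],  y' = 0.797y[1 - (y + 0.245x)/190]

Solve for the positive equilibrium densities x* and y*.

x* ≈ 388, y* ≈ 94.9

Setting both brackets to zero gives the nullclines x + 0.229y = 410 and 0.245x + y = 190.
Substituting y = 190 - 0.245x into the first: x(1 - 0.229·0.245) = 410 - 0.229·190.
So x* = 366/0.944 = 388, and then y* = 190 - 0.245·388 = 94.9.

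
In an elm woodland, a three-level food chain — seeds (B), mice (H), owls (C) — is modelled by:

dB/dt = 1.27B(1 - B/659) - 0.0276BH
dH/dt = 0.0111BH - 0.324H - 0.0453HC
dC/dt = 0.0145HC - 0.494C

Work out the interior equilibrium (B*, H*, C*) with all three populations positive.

B* ≈ 171, H* ≈ 34.1, C* ≈ 34.8

From dC/dt = 0: 0.0145H* = 0.494, so H* = 34.1.
From dB/dt = 0: 1.27(1 - B*/659) = 0.0276·34.1, giving B* = 659·(1 - 0.74) = 171.
From dH/dt = 0: 0.0111·171 - 0.324 = 0.0453C*, so C* = 1.57/0.0453 = 34.8.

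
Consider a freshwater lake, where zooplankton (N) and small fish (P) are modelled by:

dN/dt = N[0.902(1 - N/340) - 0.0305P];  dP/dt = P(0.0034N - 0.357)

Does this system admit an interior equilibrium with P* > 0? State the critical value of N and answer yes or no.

Threshold N = 105; K > 105, so yes, the predator persists.

The predator equation gives dP/dt > 0 only when N > 0.357/0.0034 = 105.
Without the predator, N → K = 340. Since 340 > 105, the predator can invade and persist.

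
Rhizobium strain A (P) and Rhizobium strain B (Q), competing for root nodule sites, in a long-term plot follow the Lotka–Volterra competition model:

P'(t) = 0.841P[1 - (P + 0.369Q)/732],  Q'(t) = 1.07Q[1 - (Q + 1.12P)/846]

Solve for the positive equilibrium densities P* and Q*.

P* ≈ 716, Q* ≈ 44.6

Setting both brackets to zero gives the nullclines P + 0.369Q = 732 and 1.12P + Q = 846.
Substituting Q = 846 - 1.12P into the first: P(1 - 0.369·1.12) = 732 - 0.369·846.
So P* = 420/0.587 = 716, and then Q* = 846 - 1.12·716 = 44.6.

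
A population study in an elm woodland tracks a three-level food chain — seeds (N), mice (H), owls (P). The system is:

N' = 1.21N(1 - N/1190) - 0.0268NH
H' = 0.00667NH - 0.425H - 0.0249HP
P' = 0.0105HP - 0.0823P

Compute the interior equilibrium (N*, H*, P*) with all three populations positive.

From dP/dt = 0: 0.0105H* = 0.0823, so H* = 7.84.
From dN/dt = 0: 1.21(1 - N*/1190) = 0.0268·7.84, giving N* = 1190·(1 - 0.174) = 983.
From dH/dt = 0: 0.00667·983 - 0.425 = 0.0249P*, so P* = 6.13/0.0249 = 246.

N* ≈ 983, H* ≈ 7.84, P* ≈ 246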